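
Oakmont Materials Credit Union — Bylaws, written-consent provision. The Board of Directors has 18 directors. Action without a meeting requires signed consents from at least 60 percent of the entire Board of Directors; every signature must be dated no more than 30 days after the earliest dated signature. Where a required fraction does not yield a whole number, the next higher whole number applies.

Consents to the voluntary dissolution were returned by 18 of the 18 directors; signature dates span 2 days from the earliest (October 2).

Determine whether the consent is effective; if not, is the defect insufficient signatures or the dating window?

Effective — both the signature and dating-window requirements are satisfied.

Signatures required: at least 60 percent of 18 — 3/5 of 18 = 10.80, rounded up to 11, so 11 needed; 18 signed. Sufficient.
Dating window: the latest signature is 2 days after the earliest; the limit is 30 days. Within the window.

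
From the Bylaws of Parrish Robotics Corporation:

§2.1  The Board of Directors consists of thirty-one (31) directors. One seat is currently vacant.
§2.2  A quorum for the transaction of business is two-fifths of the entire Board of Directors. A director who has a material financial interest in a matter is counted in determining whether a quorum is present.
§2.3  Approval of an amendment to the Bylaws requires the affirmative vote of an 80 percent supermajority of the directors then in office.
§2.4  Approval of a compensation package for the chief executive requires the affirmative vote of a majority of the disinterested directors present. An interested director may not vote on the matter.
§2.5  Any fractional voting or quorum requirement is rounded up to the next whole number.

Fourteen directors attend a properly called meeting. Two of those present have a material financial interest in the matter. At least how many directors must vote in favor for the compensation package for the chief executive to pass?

The compensation package for the chief executive requires a majority of the disinterested directors present (14 − 2 = 12).
A majority of 12 is 7.

7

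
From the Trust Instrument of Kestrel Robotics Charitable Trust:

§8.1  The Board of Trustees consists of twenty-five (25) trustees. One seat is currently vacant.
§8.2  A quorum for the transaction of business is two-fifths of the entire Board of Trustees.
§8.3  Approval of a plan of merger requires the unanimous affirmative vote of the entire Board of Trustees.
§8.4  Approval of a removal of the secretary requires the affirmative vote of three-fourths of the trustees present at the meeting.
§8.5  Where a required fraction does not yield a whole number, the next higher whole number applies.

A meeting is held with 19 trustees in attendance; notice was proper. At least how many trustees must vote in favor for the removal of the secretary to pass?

The removal of the secretary requires three-fourths of the trustees present (19).
3/4 of 19 = 14.25, rounded up to 15.

15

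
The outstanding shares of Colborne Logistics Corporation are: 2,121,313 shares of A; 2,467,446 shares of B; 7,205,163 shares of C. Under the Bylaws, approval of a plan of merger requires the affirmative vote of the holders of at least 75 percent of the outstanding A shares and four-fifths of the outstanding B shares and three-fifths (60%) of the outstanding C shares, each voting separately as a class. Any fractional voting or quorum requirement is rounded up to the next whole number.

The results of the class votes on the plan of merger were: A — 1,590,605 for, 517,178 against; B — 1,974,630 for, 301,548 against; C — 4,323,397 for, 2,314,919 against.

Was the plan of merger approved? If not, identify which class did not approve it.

A: 3/4 of 2121313 = 1590984.75, rounded up to 1590985; 1,590,985 required, 1,590,605 in favor — not approved.
B: 4/5 of 2467446 = 1973956.80, rounded up to 1973957; 1,973,957 required, 1,974,630 in favor — approved.
C: 3/5 of 7205163 = 4323097.80, rounded up to 4323098; 4,323,098 required, 4,323,397 in favor — approved.

Not approved — the A shares did not give the required vote.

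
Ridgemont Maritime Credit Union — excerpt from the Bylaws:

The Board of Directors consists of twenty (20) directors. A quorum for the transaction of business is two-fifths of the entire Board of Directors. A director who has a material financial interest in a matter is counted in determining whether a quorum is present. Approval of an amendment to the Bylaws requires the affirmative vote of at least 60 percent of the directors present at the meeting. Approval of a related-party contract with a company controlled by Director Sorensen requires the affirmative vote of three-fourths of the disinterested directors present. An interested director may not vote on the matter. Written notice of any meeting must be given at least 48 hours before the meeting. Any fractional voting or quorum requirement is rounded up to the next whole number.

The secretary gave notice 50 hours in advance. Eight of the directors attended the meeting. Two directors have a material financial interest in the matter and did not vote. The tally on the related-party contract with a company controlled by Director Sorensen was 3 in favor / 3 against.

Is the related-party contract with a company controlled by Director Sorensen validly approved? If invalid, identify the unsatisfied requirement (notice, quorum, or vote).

Invalid — vote requirement not satisfied.

Notice: 50 hours given; 48 required (50 ≥ 48). Satisfied.
Quorum: 8 present (interested directors count toward quorum); quorum is 8. Satisfied.
Vote: the related-party contract with a company controlled by Director Sorensen requires three-fourths of the disinterested directors present (8 − 2 = 6). 3/4 of 6 = 4.50, rounded up to 5, so 5 affirmative votes are needed; 3 voted in favor. Not satisfied.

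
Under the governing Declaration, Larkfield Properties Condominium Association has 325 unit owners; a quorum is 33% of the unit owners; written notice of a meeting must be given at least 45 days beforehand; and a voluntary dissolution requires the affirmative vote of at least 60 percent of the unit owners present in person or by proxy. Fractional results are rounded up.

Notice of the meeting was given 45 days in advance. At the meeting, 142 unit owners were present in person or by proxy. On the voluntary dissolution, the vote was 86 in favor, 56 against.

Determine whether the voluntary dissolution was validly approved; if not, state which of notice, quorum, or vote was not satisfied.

Notice: 45 days given; 45 required. Satisfied.
Quorum: 33% of 325 = 107.25, rounded up to 108; 142 present. Satisfied.
Vote: requires three-fifths of those present (142); 3/5 of 142 = 85.20, rounded up to 86, so 86 needed; 86 in favor. Satisfied.

Valid — all requirements satisfied.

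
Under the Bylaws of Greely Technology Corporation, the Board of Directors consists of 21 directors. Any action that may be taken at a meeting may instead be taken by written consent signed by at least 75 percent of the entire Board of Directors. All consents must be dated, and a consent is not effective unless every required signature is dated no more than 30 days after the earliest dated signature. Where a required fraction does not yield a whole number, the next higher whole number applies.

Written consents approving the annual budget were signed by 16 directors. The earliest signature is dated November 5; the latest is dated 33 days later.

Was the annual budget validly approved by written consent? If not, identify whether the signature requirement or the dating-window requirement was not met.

Signatures required: at least 75 percent of 21 — 3/4 of 21 = 15.75, rounded up to 16, so 16 needed; 16 signed. Sufficient.
Dating window: the latest signature is 33 days after the earliest; the limit is 30 days. Outside the window.

Not effective — dating-window requirement not satisfied.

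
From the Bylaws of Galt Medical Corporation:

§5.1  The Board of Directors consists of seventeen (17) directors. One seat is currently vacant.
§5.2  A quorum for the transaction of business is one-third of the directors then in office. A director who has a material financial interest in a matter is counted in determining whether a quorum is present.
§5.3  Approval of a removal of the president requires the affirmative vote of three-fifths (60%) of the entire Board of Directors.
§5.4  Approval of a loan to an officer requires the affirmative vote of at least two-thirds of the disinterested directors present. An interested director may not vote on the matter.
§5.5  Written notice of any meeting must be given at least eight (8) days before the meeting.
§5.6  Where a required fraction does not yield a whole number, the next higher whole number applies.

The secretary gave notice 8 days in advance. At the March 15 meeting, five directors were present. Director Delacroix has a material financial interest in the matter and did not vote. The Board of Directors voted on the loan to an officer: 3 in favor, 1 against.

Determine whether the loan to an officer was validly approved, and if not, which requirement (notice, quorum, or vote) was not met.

Invalid — quorum requirement not satisfied.

Notice: 8 days given; 8 required (8 ≥ 8). Satisfied.
Quorum: 5 present (interested directors count toward quorum); quorum is 6. Not satisfied.
Vote: the loan to an officer requires two-thirds of the disinterested directors present (5 − 1 = 4). 2/3 of 4 = 2.67, rounded up to 3, so 3 affirmative votes are needed; 3 voted in favor. Satisfied. (Moot — without a quorum no business can be validly transacted.)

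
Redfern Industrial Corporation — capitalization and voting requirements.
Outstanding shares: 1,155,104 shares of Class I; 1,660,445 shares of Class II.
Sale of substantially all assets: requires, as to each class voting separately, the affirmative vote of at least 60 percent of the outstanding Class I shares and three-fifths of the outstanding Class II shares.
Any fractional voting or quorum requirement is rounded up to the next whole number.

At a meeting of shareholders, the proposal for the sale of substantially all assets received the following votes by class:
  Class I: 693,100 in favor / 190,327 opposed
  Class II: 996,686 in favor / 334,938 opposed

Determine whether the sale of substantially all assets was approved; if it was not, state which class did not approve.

Class I: 3/5 of 1155104 = 693062.40, rounded up to 693063; 693,063 required, 693,100 in favor — approved.
Class II: 3/5 of 1660445 = 996267; 996,267 required, 996,686 in favor — approved.

Approved — every class gave the required vote.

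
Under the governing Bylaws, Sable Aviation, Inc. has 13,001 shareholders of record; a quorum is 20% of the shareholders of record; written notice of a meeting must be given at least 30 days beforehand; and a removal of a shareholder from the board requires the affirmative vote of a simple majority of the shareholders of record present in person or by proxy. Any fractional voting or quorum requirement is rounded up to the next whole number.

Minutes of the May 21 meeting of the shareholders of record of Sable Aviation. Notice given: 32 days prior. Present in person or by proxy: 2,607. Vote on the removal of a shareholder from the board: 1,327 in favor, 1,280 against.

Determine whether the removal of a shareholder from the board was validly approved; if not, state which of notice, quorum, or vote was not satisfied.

Valid — all requirements satisfied.

Notice: 32 days given; 30 required. Satisfied.
Quorum: 20% of 13,001 = 2,600.20, rounded up to 2,601; 2,607 present. Satisfied.
Vote: requires a majority of those present (2,607); a majority of 2607 is 1304, so 1,304 needed; 1,327 in favor. Satisfied.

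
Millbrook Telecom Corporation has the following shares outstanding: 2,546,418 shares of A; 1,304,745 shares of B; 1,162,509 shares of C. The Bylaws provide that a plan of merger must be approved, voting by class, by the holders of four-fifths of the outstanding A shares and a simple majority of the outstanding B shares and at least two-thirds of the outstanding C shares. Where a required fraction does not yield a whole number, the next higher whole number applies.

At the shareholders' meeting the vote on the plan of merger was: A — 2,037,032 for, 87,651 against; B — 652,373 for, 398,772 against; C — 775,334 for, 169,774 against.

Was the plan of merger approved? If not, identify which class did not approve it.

A: 4/5 of 2546418 = 2037134.40, rounded up to 2037135; 2,037,135 required, 2,037,032 in favor — not approved.
B: a majority of 1304745 is 652373; 652,373 required, 652,373 in favor — approved.
C: 2/3 of 1162509 = 775006; 775,006 required, 775,334 in favor — approved.

Not approved — the A shares did not give the required vote.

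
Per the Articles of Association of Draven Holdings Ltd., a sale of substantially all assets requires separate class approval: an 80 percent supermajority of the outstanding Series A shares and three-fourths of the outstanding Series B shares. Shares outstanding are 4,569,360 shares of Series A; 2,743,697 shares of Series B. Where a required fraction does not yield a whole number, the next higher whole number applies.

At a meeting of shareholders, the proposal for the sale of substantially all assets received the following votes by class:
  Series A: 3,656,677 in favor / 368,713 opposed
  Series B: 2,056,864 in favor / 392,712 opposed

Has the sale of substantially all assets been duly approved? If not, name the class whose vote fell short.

Series A: 4/5 of 4569360 = 3655488; 3,655,488 required, 3,656,677 in favor — approved.
Series B: 3/4 of 2743697 = 2057772.75, rounded up to 2057773; 2,057,773 required, 2,056,864 in favor — not approved.

Not approved — the Series B shares did not give the required vote.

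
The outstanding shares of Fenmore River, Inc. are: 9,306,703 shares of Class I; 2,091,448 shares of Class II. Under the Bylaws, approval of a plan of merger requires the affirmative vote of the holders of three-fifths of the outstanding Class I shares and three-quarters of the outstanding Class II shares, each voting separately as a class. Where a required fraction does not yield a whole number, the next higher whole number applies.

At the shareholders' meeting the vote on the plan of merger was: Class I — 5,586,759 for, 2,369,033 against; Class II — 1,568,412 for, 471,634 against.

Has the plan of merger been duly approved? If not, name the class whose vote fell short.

Not approved — the Class II shares did not give the required vote.

Class I: 3/5 of 9306703 = 5584021.80, rounded up to 5584022; 5,584,022 required, 5,586,759 in favor — approved.
Class II: 3/4 of 2091448 = 1568586; 1,568,586 required, 1,568,412 in favor — not approved.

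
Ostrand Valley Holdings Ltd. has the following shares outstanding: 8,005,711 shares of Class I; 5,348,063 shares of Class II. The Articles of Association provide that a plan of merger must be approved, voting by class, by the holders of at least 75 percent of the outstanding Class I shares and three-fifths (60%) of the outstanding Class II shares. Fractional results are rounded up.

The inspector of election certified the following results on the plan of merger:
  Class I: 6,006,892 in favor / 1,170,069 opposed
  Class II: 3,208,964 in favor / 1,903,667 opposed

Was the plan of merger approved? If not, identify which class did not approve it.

Class I: 3/4 of 8005711 = 6004283.25, rounded up to 6004284; 6,004,284 required, 6,006,892 in favor — approved.
Class II: 3/5 of 5348063 = 3208837.80, rounded up to 3208838; 3,208,838 required, 3,208,964 in favor — approved.

Approved — every class gave the required vote.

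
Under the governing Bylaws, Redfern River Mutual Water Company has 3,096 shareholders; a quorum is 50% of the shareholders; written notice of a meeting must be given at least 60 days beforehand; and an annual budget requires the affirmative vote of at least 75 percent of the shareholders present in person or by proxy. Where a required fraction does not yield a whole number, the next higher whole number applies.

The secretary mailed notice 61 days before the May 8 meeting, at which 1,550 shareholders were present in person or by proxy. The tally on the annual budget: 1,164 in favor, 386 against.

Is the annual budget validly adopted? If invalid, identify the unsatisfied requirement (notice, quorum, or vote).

Valid — all requirements satisfied.

Notice: 61 days given; 60 required. Satisfied.
Quorum: 50% of 3,096 = 1,548; 1,550 present. Satisfied.
Vote: requires three-fourths of those present (1,550); 3/4 of 1550 = 1162.50, rounded up to 1163, so 1,163 needed; 1,164 in favor. Satisfied.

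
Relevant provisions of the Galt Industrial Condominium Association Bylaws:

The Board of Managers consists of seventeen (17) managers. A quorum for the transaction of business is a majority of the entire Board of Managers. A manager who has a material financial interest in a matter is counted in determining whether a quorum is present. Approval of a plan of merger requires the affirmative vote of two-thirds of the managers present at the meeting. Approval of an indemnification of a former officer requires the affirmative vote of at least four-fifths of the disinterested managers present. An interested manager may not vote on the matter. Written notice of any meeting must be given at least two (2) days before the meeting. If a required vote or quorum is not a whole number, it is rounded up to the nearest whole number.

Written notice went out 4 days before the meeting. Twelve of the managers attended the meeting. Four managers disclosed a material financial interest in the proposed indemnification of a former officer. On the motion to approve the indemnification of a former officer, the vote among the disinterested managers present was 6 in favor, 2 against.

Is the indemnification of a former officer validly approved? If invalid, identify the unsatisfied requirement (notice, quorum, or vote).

Notice: 4 days given; 2 required (4 ≥ 2). Satisfied.
Quorum: 12 present (interested managers count toward quorum); quorum is 9. Satisfied.
Vote: the indemnification of a former officer requires four-fifths of the disinterested managers present (12 − 4 = 8). 4/5 of 8 = 6.40, rounded up to 7, so 7 affirmative votes are needed; 6 voted in favor. Not satisfied.

Invalid — vote requirement not satisfied.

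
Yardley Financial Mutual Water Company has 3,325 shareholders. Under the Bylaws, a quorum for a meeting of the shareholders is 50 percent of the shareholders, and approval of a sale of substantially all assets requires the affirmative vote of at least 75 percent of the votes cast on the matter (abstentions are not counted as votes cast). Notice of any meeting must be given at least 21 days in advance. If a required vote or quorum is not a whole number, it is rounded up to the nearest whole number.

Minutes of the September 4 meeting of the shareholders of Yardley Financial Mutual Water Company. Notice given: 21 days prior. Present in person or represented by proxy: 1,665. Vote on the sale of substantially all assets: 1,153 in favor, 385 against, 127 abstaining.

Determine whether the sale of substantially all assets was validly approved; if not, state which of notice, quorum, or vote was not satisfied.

Notice: 21 days given; 21 required. Satisfied.
Quorum: 50% of 3,325 = 1,662.50, rounded up to 1,663; 1,665 present. Satisfied.
Vote: requires three-fourths of the votes cast (1,665 − 127 abstaining = 1,538); 3/4 of 1538 = 1153.50, rounded up to 1154, so 1,154 needed; 1,153 in favor. Not satisfied.

Invalid — vote requirement not satisfied.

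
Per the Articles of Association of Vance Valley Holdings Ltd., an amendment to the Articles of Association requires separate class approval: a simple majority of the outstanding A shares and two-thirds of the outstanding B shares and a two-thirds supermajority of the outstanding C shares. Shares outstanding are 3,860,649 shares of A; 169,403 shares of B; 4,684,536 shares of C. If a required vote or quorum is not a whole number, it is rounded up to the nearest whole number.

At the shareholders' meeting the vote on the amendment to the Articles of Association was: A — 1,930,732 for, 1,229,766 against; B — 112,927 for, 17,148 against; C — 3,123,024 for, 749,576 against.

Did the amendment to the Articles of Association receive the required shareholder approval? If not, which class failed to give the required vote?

A: a majority of 3860649 is 1930325; 1,930,325 required, 1,930,732 in favor — approved.
B: 2/3 of 169403 = 112935.33, rounded up to 112936; 112,936 required, 112,927 in favor — not approved.
C: 2/3 of 4684536 = 3123024; 3,123,024 required, 3,123,024 in favor — approved.

Not approved — the B shares did not give the required vote.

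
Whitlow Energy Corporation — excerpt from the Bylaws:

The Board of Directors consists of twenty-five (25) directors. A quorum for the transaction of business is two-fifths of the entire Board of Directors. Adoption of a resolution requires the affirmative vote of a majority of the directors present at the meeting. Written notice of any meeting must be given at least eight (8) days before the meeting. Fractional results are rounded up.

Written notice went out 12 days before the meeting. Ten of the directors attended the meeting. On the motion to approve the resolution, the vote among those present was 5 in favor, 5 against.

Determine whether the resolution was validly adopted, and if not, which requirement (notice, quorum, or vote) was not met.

Invalid — vote requirement not satisfied.

Notice: 12 days given; 8 required (12 ≥ 8). Satisfied.
Quorum: 10 present; quorum is 10. Satisfied.
Vote: the resolution requires a majority of the directors present (10). A majority of 10 is 6, so 6 affirmative votes are needed; 5 voted in favor. Not satisfied.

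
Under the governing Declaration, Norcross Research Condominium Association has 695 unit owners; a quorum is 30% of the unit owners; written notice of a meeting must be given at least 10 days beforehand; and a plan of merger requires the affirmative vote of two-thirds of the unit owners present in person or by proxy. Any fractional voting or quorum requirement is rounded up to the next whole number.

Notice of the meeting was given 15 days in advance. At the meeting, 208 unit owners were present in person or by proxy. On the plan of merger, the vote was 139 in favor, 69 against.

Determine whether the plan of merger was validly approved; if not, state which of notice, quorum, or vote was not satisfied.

Notice: 15 days given; 10 required. Satisfied.
Quorum: 30% of 695 = 208.50, rounded up to 209; 208 present. Not satisfied.
Vote: requires two-thirds of those present (208); 2/3 of 208 = 138.67, rounded up to 139, so 139 needed; 139 in favor. Satisfied.

Invalid — quorum requirement not satisfied.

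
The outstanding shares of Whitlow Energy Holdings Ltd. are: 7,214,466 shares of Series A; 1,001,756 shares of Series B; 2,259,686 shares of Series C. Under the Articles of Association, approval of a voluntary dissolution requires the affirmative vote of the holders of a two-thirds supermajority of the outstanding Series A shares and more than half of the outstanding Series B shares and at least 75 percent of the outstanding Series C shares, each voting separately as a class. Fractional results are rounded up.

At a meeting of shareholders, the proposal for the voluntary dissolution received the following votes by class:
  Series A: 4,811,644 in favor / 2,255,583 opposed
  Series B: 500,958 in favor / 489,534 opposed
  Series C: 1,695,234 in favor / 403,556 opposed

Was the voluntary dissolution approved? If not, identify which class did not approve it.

Approved — every class gave the required vote.

Series A: 2/3 of 7214466 = 4809644; 4,809,644 required, 4,811,644 in favor — approved.
Series B: a majority of 1001756 is 500879; 500,879 required, 500,958 in favor — approved.
Series C: 3/4 of 2259686 = 1694764.50, rounded up to 1694765; 1,694,765 required, 1,695,234 in favor — approved.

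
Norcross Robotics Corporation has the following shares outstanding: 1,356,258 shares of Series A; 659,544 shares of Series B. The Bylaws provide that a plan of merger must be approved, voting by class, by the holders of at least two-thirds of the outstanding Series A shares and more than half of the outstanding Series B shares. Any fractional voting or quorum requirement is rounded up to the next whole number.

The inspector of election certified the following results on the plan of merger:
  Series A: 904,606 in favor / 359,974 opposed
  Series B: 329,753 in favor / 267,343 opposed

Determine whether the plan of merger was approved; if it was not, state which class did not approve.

Series A: 2/3 of 1356258 = 904172; 904,172 required, 904,606 in favor — approved.
Series B: a majority of 659544 is 329773; 329,773 required, 329,753 in favor — not approved.

Not approved — the Series B shares did not give the required vote.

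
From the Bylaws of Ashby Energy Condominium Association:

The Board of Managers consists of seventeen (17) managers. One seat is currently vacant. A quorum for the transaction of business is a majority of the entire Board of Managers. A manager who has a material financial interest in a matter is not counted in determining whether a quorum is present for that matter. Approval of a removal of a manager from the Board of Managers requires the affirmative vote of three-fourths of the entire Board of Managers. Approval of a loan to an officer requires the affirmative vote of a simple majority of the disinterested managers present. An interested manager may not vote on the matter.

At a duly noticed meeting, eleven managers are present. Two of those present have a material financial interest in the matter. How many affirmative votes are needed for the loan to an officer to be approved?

5

The loan to an officer requires a majority of the disinterested managers present (11 − 2 = 9).
A majority of 9 is 5.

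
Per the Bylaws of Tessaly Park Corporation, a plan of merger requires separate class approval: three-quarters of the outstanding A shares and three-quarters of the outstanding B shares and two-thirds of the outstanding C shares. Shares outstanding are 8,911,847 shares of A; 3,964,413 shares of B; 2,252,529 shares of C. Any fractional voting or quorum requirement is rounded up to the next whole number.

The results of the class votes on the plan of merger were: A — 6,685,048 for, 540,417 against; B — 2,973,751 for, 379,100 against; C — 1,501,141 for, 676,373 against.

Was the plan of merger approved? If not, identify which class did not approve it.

Not approved — the C shares did not give the required vote.

A: 3/4 of 8911847 = 6683885.25, rounded up to 6683886; 6,683,886 required, 6,685,048 in favor — approved.
B: 3/4 of 3964413 = 2973309.75, rounded up to 2973310; 2,973,310 required, 2,973,751 in favor — approved.
C: 2/3 of 2252529 = 1501686; 1,501,686 required, 1,501,141 in favor — not approved.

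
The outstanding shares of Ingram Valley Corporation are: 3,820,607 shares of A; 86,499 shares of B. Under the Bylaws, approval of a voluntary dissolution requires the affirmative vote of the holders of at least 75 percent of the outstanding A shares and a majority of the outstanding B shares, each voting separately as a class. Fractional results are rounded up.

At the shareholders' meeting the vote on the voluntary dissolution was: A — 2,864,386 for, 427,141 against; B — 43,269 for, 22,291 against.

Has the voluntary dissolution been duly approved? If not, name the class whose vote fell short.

Not approved — the A shares did not give the required vote.

A: 3/4 of 3820607 = 2865455.25, rounded up to 2865456; 2,865,456 required, 2,864,386 in favor — not approved.
B: a majority of 86499 is 43250; 43,250 required, 43,269 in favor — approved.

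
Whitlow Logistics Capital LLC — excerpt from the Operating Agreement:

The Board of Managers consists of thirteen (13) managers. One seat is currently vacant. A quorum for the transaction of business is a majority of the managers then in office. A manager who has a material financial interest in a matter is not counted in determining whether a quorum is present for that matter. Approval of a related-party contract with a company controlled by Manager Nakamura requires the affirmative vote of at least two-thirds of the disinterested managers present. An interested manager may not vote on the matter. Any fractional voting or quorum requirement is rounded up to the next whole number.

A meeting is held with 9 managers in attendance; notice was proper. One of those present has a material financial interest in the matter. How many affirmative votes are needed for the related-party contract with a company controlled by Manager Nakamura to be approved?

The related-party contract with a company controlled by Manager Nakamura requires two-thirds of the disinterested managers present (9 − 1 = 8).
2/3 of 8 = 5.33, rounded up to 6.

6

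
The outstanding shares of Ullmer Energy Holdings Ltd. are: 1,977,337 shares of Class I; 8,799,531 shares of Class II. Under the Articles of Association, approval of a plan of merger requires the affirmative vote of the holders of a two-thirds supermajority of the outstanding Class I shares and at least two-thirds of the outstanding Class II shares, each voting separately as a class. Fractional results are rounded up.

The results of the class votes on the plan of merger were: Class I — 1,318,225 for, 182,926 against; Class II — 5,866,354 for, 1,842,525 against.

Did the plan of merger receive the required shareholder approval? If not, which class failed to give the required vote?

Approved — every class gave the required vote.

Class I: 2/3 of 1977337 = 1318224.67, rounded up to 1318225; 1,318,225 required, 1,318,225 in favor — approved.
Class II: 2/3 of 8799531 = 5866354; 5,866,354 required, 5,866,354 in favor — approved.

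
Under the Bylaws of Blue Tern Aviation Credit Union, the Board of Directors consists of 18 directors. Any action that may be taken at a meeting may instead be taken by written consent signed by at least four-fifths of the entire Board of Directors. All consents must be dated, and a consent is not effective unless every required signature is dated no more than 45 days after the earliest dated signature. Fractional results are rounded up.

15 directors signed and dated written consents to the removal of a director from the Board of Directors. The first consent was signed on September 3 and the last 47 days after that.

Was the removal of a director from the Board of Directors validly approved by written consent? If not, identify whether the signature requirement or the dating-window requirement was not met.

Signatures required: at least four-fifths of 18 — 4/5 of 18 = 14.40, rounded up to 15, so 15 needed; 15 signed. Sufficient.
Dating window: the latest signature is 47 days after the earliest; the limit is 45 days. Outside the window.

Not effective — dating-window requirement not satisfied.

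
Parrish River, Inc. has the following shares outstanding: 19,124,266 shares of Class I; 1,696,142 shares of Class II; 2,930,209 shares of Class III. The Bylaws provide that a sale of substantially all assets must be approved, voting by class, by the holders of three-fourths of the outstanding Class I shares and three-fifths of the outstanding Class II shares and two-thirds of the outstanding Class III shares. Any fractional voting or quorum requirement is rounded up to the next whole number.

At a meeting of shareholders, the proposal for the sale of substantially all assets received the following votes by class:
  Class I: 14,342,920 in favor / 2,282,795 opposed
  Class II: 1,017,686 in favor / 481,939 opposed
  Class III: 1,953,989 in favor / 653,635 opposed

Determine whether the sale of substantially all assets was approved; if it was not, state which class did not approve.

Not approved — the Class I shares did not give the required vote.

Class I: 3/4 of 19124266 = 14343199.50, rounded up to 14343200; 14,343,200 required, 14,342,920 in favor — not approved.
Class II: 3/5 of 1696142 = 1017685.20, rounded up to 1017686; 1,017,686 required, 1,017,686 in favor — approved.
Class III: 2/3 of 2930209 = 1953472.67, rounded up to 1953473; 1,953,473 required, 1,953,989 in favor — approved.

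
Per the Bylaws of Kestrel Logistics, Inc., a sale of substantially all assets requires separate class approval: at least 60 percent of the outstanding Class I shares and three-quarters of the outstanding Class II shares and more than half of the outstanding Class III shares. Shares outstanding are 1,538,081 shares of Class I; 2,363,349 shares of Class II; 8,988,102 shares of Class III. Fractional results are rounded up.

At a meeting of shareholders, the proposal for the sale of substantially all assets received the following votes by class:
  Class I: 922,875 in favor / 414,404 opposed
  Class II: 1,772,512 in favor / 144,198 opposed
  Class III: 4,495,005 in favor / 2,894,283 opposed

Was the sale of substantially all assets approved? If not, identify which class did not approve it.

Class I: 3/5 of 1538081 = 922848.60, rounded up to 922849; 922,849 required, 922,875 in favor — approved.
Class II: 3/4 of 2363349 = 1772511.75, rounded up to 1772512; 1,772,512 required, 1,772,512 in favor — approved.
Class III: a majority of 8988102 is 4494052; 4,494,052 required, 4,495,005 in favor — approved.

Approved — every class gave the required vote.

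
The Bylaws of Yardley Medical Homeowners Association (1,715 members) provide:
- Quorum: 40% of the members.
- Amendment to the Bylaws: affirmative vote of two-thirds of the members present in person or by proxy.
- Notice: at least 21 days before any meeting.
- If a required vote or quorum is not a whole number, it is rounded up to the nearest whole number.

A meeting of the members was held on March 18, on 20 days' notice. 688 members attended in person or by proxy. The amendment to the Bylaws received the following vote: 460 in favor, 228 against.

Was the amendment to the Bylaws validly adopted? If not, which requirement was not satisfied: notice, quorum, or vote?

Notice: 20 days given; 21 required. Not satisfied.
Quorum: 40% of 1,715 = 686; 688 present. Satisfied.
Vote: requires two-thirds of those present (688); 2/3 of 688 = 458.67, rounded up to 459, so 459 needed; 460 in favor. Satisfied.

Invalid — notice requirement not satisfied.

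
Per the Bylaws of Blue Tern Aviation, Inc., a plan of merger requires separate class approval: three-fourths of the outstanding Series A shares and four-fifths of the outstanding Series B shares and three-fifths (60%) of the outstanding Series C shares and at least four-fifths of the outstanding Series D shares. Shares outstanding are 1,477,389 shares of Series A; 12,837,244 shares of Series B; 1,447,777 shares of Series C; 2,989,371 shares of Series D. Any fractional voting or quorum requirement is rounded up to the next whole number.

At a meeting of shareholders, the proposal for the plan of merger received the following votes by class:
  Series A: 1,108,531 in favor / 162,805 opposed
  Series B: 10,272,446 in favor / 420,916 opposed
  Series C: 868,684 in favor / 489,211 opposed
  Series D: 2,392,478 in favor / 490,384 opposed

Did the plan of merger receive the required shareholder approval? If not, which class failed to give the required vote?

Approved — every class gave the required vote.

Series A: 3/4 of 1477389 = 1108041.75, rounded up to 1108042; 1,108,042 required, 1,108,531 in favor — approved.
Series B: 4/5 of 12837244 = 10269795.20, rounded up to 10269796; 10,269,796 required, 10,272,446 in favor — approved.
Series C: 3/5 of 1447777 = 868666.20, rounded up to 868667; 868,667 required, 868,684 in favor — approved.
Series D: 4/5 of 2989371 = 2391496.80, rounded up to 2391497; 2,391,497 required, 2,392,478 in favor — approved.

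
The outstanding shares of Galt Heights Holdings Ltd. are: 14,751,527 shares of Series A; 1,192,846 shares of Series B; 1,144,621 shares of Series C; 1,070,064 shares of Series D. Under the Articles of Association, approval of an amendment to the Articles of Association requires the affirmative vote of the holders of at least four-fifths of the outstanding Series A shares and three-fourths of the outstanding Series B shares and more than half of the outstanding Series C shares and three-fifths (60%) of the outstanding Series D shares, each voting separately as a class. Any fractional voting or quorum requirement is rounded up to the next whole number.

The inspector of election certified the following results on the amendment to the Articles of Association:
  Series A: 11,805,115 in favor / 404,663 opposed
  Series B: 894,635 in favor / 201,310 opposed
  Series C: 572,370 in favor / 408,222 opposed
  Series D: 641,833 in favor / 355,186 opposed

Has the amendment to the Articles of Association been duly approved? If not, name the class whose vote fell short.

Series A: 4/5 of 14751527 = 11801221.60, rounded up to 11801222; 11,801,222 required, 11,805,115 in favor — approved.
Series B: 3/4 of 1192846 = 894634.50, rounded up to 894635; 894,635 required, 894,635 in favor — approved.
Series C: a majority of 1144621 is 572311; 572,311 required, 572,370 in favor — approved.
Series D: 3/5 of 1070064 = 642038.40, rounded up to 642039; 642,039 required, 641,833 in favor — not approved.

Not approved — the Series D shares did not give the required vote.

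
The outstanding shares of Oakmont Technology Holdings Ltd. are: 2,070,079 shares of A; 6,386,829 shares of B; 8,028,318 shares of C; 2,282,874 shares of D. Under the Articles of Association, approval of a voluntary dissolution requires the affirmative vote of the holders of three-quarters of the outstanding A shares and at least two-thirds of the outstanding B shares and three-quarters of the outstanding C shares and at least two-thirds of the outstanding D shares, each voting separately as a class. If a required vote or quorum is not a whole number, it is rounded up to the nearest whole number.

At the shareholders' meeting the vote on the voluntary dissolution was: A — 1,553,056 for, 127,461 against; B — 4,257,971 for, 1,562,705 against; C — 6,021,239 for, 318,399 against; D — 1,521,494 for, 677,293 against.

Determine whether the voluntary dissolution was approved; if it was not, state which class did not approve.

A: 3/4 of 2070079 = 1552559.25, rounded up to 1552560; 1,552,560 required, 1,553,056 in favor — approved.
B: 2/3 of 6386829 = 4257886; 4,257,886 required, 4,257,971 in favor — approved.
C: 3/4 of 8028318 = 6021238.50, rounded up to 6021239; 6,021,239 required, 6,021,239 in favor — approved.
D: 2/3 of 2282874 = 1521916; 1,521,916 required, 1,521,494 in favor — not approved.

Not approved — the D shares did not give the required vote.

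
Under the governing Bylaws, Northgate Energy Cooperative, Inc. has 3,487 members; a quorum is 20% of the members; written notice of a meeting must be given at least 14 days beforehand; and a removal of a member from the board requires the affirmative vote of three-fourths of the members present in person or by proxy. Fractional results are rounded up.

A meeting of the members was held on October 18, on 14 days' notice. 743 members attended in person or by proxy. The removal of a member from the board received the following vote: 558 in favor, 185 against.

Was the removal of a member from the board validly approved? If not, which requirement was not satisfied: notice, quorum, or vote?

Valid — all requirements satisfied.

Notice: 14 days given; 14 required. Satisfied.
Quorum: 20% of 3,487 = 697.40, rounded up to 698; 743 present. Satisfied.
Vote: requires three-fourths of those present (743); 3/4 of 743 = 557.25, rounded up to 558, so 558 needed; 558 in favor. Satisfied.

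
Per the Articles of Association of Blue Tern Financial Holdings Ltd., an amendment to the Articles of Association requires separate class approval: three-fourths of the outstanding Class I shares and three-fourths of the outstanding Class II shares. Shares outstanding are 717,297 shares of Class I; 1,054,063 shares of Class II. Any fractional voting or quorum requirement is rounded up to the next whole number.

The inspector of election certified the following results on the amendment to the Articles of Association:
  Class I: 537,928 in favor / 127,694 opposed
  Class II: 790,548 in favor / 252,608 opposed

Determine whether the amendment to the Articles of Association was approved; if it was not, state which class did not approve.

Class I: 3/4 of 717297 = 537972.75, rounded up to 537973; 537,973 required, 537,928 in favor — not approved.
Class II: 3/4 of 1054063 = 790547.25, rounded up to 790548; 790,548 required, 790,548 in favor — approved.

Not approved — the Class I shares did not give the required vote.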